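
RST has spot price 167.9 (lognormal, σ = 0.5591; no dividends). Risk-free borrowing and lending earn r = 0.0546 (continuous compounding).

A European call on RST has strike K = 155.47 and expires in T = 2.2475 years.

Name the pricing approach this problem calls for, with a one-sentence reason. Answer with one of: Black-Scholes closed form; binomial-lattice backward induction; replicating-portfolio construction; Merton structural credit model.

Key observation: the strike-155.47 call on RST is European-exercise on a continuously-modelled lognormal underlying, so its value is a single closed-form evaluation.

framework: Black-Scholes closed form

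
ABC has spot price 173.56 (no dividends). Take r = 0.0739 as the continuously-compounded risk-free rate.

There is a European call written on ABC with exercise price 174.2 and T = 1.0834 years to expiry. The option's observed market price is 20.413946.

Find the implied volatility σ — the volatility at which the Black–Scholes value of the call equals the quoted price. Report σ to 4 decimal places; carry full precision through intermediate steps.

At σ = 0.1884 the Black–Scholes value reproduces the quote:
σ√T = 0.1884·√1.0834 = 0.196099
d₁ = (ln(S/K) + (r+σ²/2)T) / (σ√T) = (ln(173.56/174.2) + (0.0739+0.1884²/2)·1.0834) / 0.196099 = (-0.003681 + 0.099291) / 0.196099 = 0.487560
d₂ = d₁ − σ√T = 0.487560 − 0.196099 = 0.291461
e^{−rT} = 0.923058
N(d₁) = 0.687069,  N(d₂) = 0.614651
V = S·N(d₁) − K·e^{−rT}·N(d₂) = 119.247719 − 98.833773 = 20.413946 (equal to the quote); since ∂V/∂σ > 0 for all σ, the implied volatility is unique

sigma = 0.1884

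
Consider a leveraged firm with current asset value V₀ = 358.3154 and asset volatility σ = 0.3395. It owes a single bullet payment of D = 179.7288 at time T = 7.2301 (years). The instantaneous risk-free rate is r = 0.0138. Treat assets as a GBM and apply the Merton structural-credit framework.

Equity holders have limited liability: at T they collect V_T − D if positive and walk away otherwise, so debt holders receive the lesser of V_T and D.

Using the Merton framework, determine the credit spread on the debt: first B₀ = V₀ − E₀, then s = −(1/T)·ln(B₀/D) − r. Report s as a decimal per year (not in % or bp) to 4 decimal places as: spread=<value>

With assets at 358.3154 and a single debt payment of 179.7288 at 7.2301 years:
d₁ = [ln(V₀/D) + (r + σ²/2)T] / (σ√T)
   = [ln(358.3154/179.7288) + (0.0138 + 0.5·0.3395²)·7.2301] / (0.3395·√7.2301)
   = [0.689965 + 0.516447] / 0.912876 = 1.321550
d₂ = d₁ − σ√T = 1.321550 − 0.912876 = 0.408674
N(d₁) = 0.906841,  N(d₂) = 0.658610,  e^(−rT) = 0.905041
E₀ = V₀·N(d₁) − D·e^(−rT)·N(d₂)
   = 358.3154·0.906841 − 179.7288·0.905041·0.658610 = 217.804279
B₀ = V₀ − E₀ = 358.3154 − 217.804279 = 140.511121
spread = −(1/T)·ln(B₀/D) − r = −(1/7.2301)·ln(140.511121/179.7288) − 0.0138 = 0.02024689

spread=0.0202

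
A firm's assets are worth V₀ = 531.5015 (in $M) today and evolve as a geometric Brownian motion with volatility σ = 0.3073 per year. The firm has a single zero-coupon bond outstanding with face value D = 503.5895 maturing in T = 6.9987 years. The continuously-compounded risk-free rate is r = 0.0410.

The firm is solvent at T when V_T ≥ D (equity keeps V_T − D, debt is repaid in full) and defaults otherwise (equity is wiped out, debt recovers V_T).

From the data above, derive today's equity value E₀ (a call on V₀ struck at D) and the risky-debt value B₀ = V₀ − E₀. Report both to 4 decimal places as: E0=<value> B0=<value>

Work the structural quantities from V₀ = 531.5015 against face 503.5895:
d₁ = [ln(V₀/D) + (r + σ²/2)T] / (σ√T)
   = [ln(531.5015/503.5895) + (0.0410 + 0.5·0.3073²)·6.9987] / (0.3073·√6.9987)
   = [0.053945 + 0.617402] / 0.812964 = 0.825801
d₂ = d₁ − σ√T = 0.825801 − 0.812964 = 0.012837
N(d₁) = 0.795542,  N(d₂) = 0.505121,  e^(−rT) = 0.750552
E₀ = V₀·N(d₁) − D·e^(−rT)·N(d₂)
   = 531.5015·0.795542 − 503.5895·0.750552·0.505121 = 231.910885
B₀ = V₀ − E₀ = 531.5015 − 231.910885 = 299.590615

E0=231.9109 B0=299.5906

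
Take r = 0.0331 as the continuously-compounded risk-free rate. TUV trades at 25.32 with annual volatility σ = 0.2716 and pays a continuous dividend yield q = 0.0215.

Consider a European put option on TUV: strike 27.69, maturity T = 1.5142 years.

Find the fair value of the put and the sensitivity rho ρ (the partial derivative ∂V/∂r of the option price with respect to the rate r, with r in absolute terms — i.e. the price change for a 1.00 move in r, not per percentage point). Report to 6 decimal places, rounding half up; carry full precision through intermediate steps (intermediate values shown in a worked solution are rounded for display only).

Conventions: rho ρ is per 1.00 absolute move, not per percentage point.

price = 4.364668
ρ = -25.876045

σ√T = 0.2716·√1.5142 = 0.334211
d₁ = (ln(S/K) + (r−q+σ²/2)T) / (σ√T) = (ln(25.32/27.69) + (0.0331−0.0215+0.2716²/2)·1.5142) / 0.334211 = (-0.089477 + 0.073413) / 0.334211 = -0.048063
d₂ = d₁ − σ√T = -0.048063 − 0.334211 = -0.382275
e^{−rT} = 0.951115
e^{−qT} = 0.967969
N(−d₁) = 0.519167,  N(−d₂) = 0.648871
Put price V = K·e^{−rT}·N(−d₂) − S·e^{−qT}·N(−d₁) = 17.088922 − 12.724254 = 4.364668
ρ = −K·T·e^{−rT}·N(−d₂) = -25.876045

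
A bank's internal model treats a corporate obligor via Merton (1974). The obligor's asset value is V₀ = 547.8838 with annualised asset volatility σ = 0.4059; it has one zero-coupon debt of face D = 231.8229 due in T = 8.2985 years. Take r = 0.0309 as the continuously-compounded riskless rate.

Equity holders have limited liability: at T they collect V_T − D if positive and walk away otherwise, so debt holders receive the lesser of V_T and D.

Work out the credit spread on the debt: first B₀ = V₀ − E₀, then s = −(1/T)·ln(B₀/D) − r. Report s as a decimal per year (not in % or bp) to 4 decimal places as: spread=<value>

With assets at 547.8838 and a single debt payment of 231.8229 at 8.2985 years:
d₁ = [ln(V₀/D) + (r + σ²/2)T] / (σ√T)
   = [ln(547.8838/231.8229) + (0.0309 + 0.5·0.4059²)·8.2985] / (0.4059·√8.2985)
   = [0.860090 + 0.940033] / 1.169281 = 1.539512
d₂ = d₁ − σ√T = 1.539512 − 1.169281 = 0.370231
N(d₁) = 0.938160,  N(d₂) = 0.644395,  e^(−rT) = 0.773814
E₀ = V₀·N(d₁) − D·e^(−rT)·N(d₂)
   = 547.8838·0.938160 − 231.8229·0.773814·0.644395 = 398.406254
B₀ = V₀ − E₀ = 547.8838 − 398.406254 = 149.477546
spread = −(1/T)·ln(B₀/D) − r = −(1/8.2985)·ln(149.477546/231.8229) − 0.0309 = 0.02198034

spread=0.0220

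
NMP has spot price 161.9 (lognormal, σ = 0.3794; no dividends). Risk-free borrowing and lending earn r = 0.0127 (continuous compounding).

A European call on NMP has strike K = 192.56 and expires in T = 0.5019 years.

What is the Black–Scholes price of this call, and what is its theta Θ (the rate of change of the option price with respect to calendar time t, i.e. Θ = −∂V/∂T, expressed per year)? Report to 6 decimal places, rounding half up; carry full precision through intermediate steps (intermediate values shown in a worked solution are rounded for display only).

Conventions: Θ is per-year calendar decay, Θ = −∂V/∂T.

price = 7.666159
Θ = -15.906297

σ√T = 0.3794·√0.5019 = 0.268786
d₁ = (ln(S/K) + (r+σ²/2)T) / (σ√T) = (ln(161.9/192.56) + (0.0127+0.3794²/2)·0.5019) / 0.268786 = (-0.173429 + 0.042497) / 0.268786 = -0.487124
d₂ = d₁ − σ√T = -0.487124 − 0.268786 = -0.755910
e^{−rT} = 0.993646
N(d₁) = 0.313085,  N(d₂) = 0.224852
Call price V = S·N(d₁) − K·e^{−rT}·N(d₂) = 50.688483 − 43.022325 = 7.666159
φ(d₁) = (1/√(2π))·e^{−d₁²/2} = 0.354310
Θ = −S·φ(d₁)·σ/(2√T) − r·K·e^{−rT}·N(d₂) = −15.359913 − 0.546384 = -15.906297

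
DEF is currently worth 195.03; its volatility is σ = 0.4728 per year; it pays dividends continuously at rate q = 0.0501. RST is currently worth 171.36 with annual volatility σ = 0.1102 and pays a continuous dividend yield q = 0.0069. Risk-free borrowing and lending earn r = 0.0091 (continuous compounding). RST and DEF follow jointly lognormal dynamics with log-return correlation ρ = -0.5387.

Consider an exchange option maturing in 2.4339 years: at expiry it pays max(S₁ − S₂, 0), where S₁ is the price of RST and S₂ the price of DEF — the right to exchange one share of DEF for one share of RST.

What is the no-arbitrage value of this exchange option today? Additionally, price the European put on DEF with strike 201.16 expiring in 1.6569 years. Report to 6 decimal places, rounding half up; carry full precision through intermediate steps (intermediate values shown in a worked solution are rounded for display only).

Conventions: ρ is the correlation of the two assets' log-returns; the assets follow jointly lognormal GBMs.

σ_eff = √(σ₁² + σ₂² − 2ρσ₁σ₂) = √(0.1102² + 0.4728² − 2·-0.5387·0.1102·0.4728) = 0.540203
d₁ = (ln(S₁/S₂) + (q₂ − q₁ + σ_eff²/2)T) / (σ_eff√T) = (ln(171.36/195.03) + (0.0501 − 0.0069 + 0.145910)·2.4339) / 0.842768 = 0.392619
d₂ = d₁ − σ_eff√T = 0.392619 − 0.842768 = -0.450149
N(d₁) = 0.652700,  N(d₂) = 0.326301
V = S₁·e^{−q₁T}·N(d₁) − S₂·e^{−q₂T}·N(d₂) = 109.983947 − 56.333038 = 53.650909
[vanilla: DEF put K=201.16]
σ√T = 0.4728·√1.6569 = 0.608591
d₁ = (ln(S/K) + (r−q+σ²/2)T) / (σ√T) = (ln(195.03/201.16) + (0.0091−0.0501+0.4728²/2)·1.6569) / 0.608591 = (-0.030947 + 0.117259) / 0.608591 = 0.141822
d₂ = d₁ − σ√T = 0.141822 − 0.608591 = -0.466769
e^{−rT} = 0.985035
e^{−qT} = 0.920341
N(−d₁) = 0.443610,  N(−d₂) = 0.679668
price = K·e^{−rT}·N(−d₂) − S·e^{−qT}·N(−d₁) = 134.675924 − 79.625478 = 55.050446

exchange price = 53.650909
price(DEF put K=201.16) = 55.050446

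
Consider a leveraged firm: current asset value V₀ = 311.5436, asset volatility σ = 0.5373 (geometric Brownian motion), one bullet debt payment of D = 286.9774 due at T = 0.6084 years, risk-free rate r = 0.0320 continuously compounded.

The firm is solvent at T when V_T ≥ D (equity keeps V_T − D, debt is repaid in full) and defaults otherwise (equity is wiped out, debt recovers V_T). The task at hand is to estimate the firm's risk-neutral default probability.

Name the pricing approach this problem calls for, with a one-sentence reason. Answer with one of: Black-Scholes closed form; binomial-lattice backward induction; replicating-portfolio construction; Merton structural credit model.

framework: Merton structural credit model

Key observation: a levered firm with one bullet debt due at 0.6084 years is the canonical structural-credit setup: equity is a call on the firm's assets struck at the face value.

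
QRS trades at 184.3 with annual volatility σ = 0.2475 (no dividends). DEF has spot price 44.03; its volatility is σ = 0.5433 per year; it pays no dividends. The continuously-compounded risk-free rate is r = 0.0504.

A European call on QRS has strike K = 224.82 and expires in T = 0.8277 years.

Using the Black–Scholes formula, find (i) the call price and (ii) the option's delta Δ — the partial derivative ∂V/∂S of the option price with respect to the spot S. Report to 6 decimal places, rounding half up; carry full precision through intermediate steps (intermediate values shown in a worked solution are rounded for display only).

price = 6.419621
Δ = 0.279358

σ√T = 0.2475·√0.8277 = 0.225171
d₁ = (ln(S/K) + (r+σ²/2)T) / (σ√T) = (ln(184.3/224.82) + (0.0504+0.2475²/2)·0.8277) / 0.225171 = (-0.198735 + 0.067067) / 0.225171 = -0.584749
d₂ = d₁ − σ√T = -0.584749 − 0.225171 = -0.809919
e^{−rT} = 0.959142
N(d₁) = 0.279358,  N(d₂) = 0.208993
Call price V = S·N(d₁) − K·e^{−rT}·N(d₂) = 51.485738 − 45.066117 = 6.419621
Δ = N(d₁) = 0.279358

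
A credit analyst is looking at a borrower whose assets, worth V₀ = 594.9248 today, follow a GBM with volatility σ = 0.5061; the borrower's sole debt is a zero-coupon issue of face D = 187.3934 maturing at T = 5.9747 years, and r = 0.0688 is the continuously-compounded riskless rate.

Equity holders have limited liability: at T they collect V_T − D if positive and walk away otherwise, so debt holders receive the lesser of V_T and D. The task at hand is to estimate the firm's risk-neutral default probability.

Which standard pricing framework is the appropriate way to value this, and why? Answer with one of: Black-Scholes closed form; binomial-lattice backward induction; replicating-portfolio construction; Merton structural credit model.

Key observation: with the firm-asset dynamics (V₀ = 594.9248) and a single zero-coupon liability of face 187.3934 given, debt value, spread, and default probability all derive from the option view of the balance sheet.

framework: Merton structural credit model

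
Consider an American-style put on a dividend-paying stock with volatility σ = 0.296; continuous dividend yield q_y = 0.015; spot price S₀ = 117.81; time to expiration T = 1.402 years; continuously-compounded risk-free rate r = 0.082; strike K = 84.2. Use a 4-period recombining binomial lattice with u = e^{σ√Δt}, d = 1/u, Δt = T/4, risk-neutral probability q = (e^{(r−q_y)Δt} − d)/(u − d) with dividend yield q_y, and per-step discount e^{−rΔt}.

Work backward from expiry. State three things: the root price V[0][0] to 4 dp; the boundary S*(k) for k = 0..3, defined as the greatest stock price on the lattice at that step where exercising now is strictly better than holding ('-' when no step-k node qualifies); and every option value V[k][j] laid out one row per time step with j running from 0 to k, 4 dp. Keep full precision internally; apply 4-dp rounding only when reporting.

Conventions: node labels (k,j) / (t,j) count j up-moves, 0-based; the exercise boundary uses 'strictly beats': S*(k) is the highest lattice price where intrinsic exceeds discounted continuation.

price = 1.6274
boundary = - - - 69.6408
tree:
1.6274
3.3838 0.1210
7.0248 0.2614 0.0000
14.5592 0.5649 0.0000 0.0000
25.7537 1.2207 0.0000 0.0000 0.0000

params: Δt=0.35050 u=1.19153 d=0.83925 q=0.52375 e^(-rΔt)=0.97167
t_4 payoffs: 25.7537 1.2207 0.0000 0.0000 0.0000
t_3: node(3,0) S=69.6408 payoff=14.5592 vs cont=12.5389 → 14.5592 [stop]  node(3,1) S=98.8726 payoff=0.0000 vs cont=0.5649 → 0.5649 [wait]  node(3,2) S=140.3745 payoff=0.0000 vs cont=0.0000 → 0.0000 [wait]  node(3,3) S=199.2970 payoff=0.0000 vs cont=0.0000 → 0.0000 [wait]  ⇒ S*(3)=69.6408
t_2: node(2,0) S=82.9793 payoff=1.2207 vs cont=7.0248 → 7.0248 [wait]  node(2,1) S=117.8100 payoff=0.0000 vs cont=0.2614 → 0.2614 [wait]  node(2,2) S=167.2609 payoff=0.0000 vs cont=0.0000 → 0.0000 [wait]  ⇒ S*(2)=-
t_1: node(1,0) S=98.8726 payoff=0.0000 vs cont=3.3838 → 3.3838 [wait]  node(1,1) S=140.3745 payoff=0.0000 vs cont=0.1210 → 0.1210 [wait]  ⇒ S*(1)=-
t_0: node(0,0) S=117.8100 payoff=0.0000 vs cont=1.6274 → 1.6274 [wait]  ⇒ S*(0)=-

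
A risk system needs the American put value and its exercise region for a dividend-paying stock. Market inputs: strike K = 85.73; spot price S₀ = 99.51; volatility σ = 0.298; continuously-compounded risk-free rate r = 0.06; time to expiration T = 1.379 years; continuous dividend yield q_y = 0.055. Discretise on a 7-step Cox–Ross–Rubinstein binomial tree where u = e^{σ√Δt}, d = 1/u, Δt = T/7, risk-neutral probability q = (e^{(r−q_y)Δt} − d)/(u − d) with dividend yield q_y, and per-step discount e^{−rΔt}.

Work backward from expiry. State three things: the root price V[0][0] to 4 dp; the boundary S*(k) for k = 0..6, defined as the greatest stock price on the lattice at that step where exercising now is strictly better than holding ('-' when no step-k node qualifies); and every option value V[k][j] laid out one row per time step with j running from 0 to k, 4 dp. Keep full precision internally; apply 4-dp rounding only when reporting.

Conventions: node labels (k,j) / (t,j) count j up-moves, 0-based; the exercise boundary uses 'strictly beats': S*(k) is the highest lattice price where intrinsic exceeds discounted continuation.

Δt=0.19700  u=1.14141  d=0.87611  q=0.47070  discount=0.98825
step 7 (expiry): payoffs max(K−S,0) = 46.3053 34.3666 18.8126 0.0000 0.0000 0.0000 0.0000 0.0000
step 6: (k=6,j=0): S=44.9999, K−S=40.7301, hold=40.2077 ⇒ V=40.7301 exercise | (k=6,j=1): S=58.6268, K−S=27.1032, hold=26.7276 ⇒ V=27.1032 exercise | (k=6,j=2): S=76.3803, K−S=9.3497, hold=9.8406 ⇒ V=9.8406 continue | (k=6,j=3): S=99.5100, K−S=0.0000, hold=0.0000 ⇒ V=0.0000 continue | (k=6,j=4): S=129.6438, K−S=0.0000, hold=0.0000 ⇒ V=0.0000 continue | (k=6,j=5): S=168.9028, K−S=0.0000, hold=0.0000 ⇒ V=0.0000 continue | (k=6,j=6): S=220.0503, K−S=0.0000, hold=0.0000 ⇒ V=0.0000 continue  boundary S*=58.6268
step 5: (k=5,j=0): S=51.3634, K−S=34.3666, hold=33.9127 ⇒ V=34.3666 exercise | (k=5,j=1): S=66.9174, K−S=18.8126, hold=18.7547 ⇒ V=18.8126 exercise | (k=5,j=2): S=87.1815, K−S=0.0000, hold=5.1475 ⇒ V=5.1475 continue | (k=5,j=3): S=113.5819, K−S=0.0000, hold=0.0000 ⇒ V=0.0000 continue | (k=5,j=4): S=147.9771, K−S=0.0000, hold=0.0000 ⇒ V=0.0000 continue | (k=5,j=5): S=192.7878, K−S=0.0000, hold=0.0000 ⇒ V=0.0000 continue  boundary S*=66.9174
step 4: (k=4,j=0): S=58.6268, K−S=27.1032, hold=26.7276 ⇒ V=27.1032 exercise | (k=4,j=1): S=76.3803, K−S=9.3497, hold=12.2350 ⇒ V=12.2350 continue | (k=4,j=2): S=99.5100, K−S=0.0000, hold=2.6926 ⇒ V=2.6926 continue | (k=4,j=3): S=129.6438, K−S=0.0000, hold=0.0000 ⇒ V=0.0000 continue | (k=4,j=4): S=168.9028, K−S=0.0000, hold=0.0000 ⇒ V=0.0000 continue  boundary S*=58.6268
step 3: (k=3,j=0): S=66.9174, K−S=18.8126, hold=19.8685 ⇒ V=19.8685 continue | (k=3,j=1): S=87.1815, K−S=0.0000, hold=7.6524 ⇒ V=7.6524 continue | (k=3,j=2): S=113.5819, K−S=0.0000, hold=1.4084 ⇒ V=1.4084 continue | (k=3,j=3): S=147.9771, K−S=0.0000, hold=0.0000 ⇒ V=0.0000 continue  boundary S*=-
step 2: (k=2,j=0): S=76.3803, K−S=9.3497, hold=13.9526 ⇒ V=13.9526 continue | (k=2,j=1): S=99.5100, K−S=0.0000, hold=4.6580 ⇒ V=4.6580 continue | (k=2,j=2): S=129.6438, K−S=0.0000, hold=0.7367 ⇒ V=0.7367 continue  boundary S*=-
step 1: (k=1,j=0): S=87.1815, K−S=0.0000, hold=9.4651 ⇒ V=9.4651 continue | (k=1,j=1): S=113.5819, K−S=0.0000, hold=2.7792 ⇒ V=2.7792 continue  boundary S*=-
step 0: (k=0,j=0): S=99.5100, K−S=0.0000, hold=6.2439 ⇒ V=6.2439 continue  boundary S*=-

price = 6.2439
boundary = - - - - 58.6268 66.9174 58.6268
tree:
6.2439
9.4651 2.7792
13.9526 4.6580 0.7367
19.8685 7.6524 1.4084 0.0000
27.1032 12.2350 2.6926 0.0000 0.0000
34.3666 18.8126 5.1475 0.0000 0.0000 0.0000
40.7301 27.1032 9.8406 0.0000 0.0000 0.0000 0.0000
46.3053 34.3666 18.8126 0.0000 0.0000 0.0000 0.0000 0.0000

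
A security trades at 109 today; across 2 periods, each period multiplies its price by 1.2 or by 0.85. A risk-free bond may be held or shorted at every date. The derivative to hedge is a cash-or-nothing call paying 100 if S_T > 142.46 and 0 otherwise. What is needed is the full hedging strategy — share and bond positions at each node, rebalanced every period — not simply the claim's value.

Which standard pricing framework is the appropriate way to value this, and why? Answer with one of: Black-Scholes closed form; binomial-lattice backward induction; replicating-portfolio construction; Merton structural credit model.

Key observation: the deliverable is the dynamic trading strategy on the 2-step tree (spot 109, moves 1.2 and 0.85), so the valuation must go through the node-by-node replicating-portfolio solve.

framework: replicating-portfolio construction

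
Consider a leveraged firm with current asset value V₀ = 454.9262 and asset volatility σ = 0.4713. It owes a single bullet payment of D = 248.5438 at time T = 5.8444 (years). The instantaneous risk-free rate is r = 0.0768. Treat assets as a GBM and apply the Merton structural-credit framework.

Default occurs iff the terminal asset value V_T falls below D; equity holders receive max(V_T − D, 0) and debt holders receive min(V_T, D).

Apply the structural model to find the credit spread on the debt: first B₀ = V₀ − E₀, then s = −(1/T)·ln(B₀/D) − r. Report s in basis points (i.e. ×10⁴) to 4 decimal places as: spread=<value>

spread=313.9640

Work the structural quantities from V₀ = 454.9262 against face 248.5438:
d₁ = [ln(V₀/D) + (r + σ²/2)T] / (σ√T)
   = [ln(454.9262/248.5438) + (0.0768 + 0.5·0.4713²)·5.8444] / (0.4713·√5.8444)
   = [0.604516 + 1.097940] / 1.139377 = 1.494199
d₂ = d₁ − σ√T = 1.494199 − 1.139377 = 0.354822
N(d₁) = 0.932438,  N(d₂) = 0.638639,  e^(−rT) = 0.638362
E₀ = V₀·N(d₁) − D·e^(−rT)·N(d₂)
   = 454.9262·0.932438 − 248.5438·0.638362·0.638639 = 322.863599
B₀ = V₀ − E₀ = 454.9262 − 322.863599 = 132.062601
spread = −(1/T)·ln(B₀/D) − r = −(1/5.8444)·ln(132.062601/248.5438) − 0.0768 = 0.03139640
in basis points: 0.03139640 × 10⁴ = 313.9640 bp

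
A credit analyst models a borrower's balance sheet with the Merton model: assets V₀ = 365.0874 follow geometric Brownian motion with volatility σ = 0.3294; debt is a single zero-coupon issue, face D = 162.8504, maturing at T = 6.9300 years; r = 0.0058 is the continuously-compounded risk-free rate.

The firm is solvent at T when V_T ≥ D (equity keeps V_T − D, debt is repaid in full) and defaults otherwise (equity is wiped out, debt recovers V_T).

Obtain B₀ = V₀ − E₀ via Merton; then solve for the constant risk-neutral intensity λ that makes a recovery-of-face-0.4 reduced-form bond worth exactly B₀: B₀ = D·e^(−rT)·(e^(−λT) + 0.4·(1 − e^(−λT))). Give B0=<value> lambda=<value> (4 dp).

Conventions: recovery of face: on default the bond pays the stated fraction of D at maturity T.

Work the structural quantities from V₀ = 365.0874 against face 162.8504:
d₁ = [ln(V₀/D) + (r + σ²/2)T] / (σ√T)
   = [ln(365.0874/162.8504) + (0.0058 + 0.5·0.3294²)·6.9300] / (0.3294·√6.9300)
   = [0.807305 + 0.416162] / 0.867142 = 1.410918
d₂ = d₁ − σ√T = 1.410918 − 0.867142 = 0.543776
N(d₁) = 0.920866,  N(d₂) = 0.706702,  e^(−rT) = 0.960603
E₀ = V₀·N(d₁) − D·e^(−rT)·N(d₂)
   = 365.0874·0.920866 − 162.8504·0.960603·0.706702 = 225.643759
B₀ = V₀ − E₀ = 365.0874 − 225.643759 = 139.443641
e^(−λT) = (B₀·e^(rT)/D − 0.4)/(1 − 0.4) = (139.4436·1.041013/162.8504 − 0.4)/0.6 = 0.81897660
λ = −ln(0.81897660)/6.9300 = 0.028817

B0=139.4436 lambda=0.0288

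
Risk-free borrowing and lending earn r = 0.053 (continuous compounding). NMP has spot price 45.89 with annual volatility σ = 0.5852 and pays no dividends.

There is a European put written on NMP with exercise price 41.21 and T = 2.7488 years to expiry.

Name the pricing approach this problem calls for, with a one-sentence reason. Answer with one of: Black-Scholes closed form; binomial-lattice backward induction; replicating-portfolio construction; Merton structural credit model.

framework: Black-Scholes closed form

Key observation: everything needed for the exact continuous-time valuation of the European put on NMP (strike 41.21) is given, and no feature rules the closed form out.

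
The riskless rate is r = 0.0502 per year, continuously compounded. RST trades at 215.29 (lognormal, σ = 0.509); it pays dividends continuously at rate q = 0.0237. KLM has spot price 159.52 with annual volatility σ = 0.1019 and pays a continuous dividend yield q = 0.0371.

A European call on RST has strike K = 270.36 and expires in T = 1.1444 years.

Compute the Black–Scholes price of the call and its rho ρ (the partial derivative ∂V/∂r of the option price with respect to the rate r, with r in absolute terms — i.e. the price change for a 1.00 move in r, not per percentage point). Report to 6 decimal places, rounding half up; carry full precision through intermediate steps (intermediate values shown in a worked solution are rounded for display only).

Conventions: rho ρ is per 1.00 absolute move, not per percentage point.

σ√T = 0.509·√1.1444 = 0.544511
d₁ = (ln(S/K) + (r−q+σ²/2)T) / (σ√T) = (ln(215.29/270.36) + (0.0502−0.0237+0.509²/2)·1.1444) / 0.544511 = (-0.227768 + 0.178573) / 0.544511 = -0.090348
d₂ = d₁ − σ√T = -0.090348 − 0.544511 = -0.634859
e^{−rT} = 0.944170
e^{−qT} = 0.973242
N(d₁) = 0.464005,  N(d₂) = 0.262760
Call price V = S·e^{−qT}·N(d₁) − K·e^{−rT}·N(d₂) = 97.222690 − 67.073663 = 30.149026
ρ = K·T·e^{−rT}·N(d₂) = 76.759100

price = 30.149026
ρ = 76.759100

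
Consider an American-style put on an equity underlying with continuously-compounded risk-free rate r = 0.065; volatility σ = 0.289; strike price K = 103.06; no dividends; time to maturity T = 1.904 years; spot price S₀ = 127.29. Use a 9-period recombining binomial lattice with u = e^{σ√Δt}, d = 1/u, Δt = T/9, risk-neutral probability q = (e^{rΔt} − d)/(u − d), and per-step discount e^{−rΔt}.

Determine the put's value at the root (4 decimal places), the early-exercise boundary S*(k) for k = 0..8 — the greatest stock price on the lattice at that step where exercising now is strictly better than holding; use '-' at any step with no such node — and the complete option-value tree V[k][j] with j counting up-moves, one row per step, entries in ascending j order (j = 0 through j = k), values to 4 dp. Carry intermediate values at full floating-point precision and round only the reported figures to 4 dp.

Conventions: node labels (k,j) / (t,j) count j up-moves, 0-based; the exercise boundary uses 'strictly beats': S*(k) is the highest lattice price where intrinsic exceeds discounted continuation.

Δt=0.21156  u=1.14217  d=0.87553  q=0.51875  discount=0.98634
step 9 (expiry): payoffs max(K−S,0) = 64.5802 52.8615 37.5739 17.6306 0.0000 0.0000 0.0000 0.0000 0.0000 0.0000
step 8: (k=8,j=0): S=43.9503, K−S=59.1097, hold=57.7022 ⇒ V=59.1097 exercise | (k=8,j=1): S=57.3350, K−S=45.7250, hold=44.3175 ⇒ V=45.7250 exercise | (k=8,j=2): S=74.7960, K−S=28.2640, hold=26.8566 ⇒ V=28.2640 exercise | (k=8,j=3): S=97.5745, K−S=5.4855, hold=8.3689 ⇒ V=8.3689 continue | (k=8,j=4): S=127.2900, K−S=0.0000, hold=0.0000 ⇒ V=0.0000 continue | (k=8,j=5): S=166.0552, K−S=0.0000, hold=0.0000 ⇒ V=0.0000 continue | (k=8,j=6): S=216.6259, K−S=0.0000, hold=0.0000 ⇒ V=0.0000 continue | (k=8,j=7): S=282.5977, K−S=0.0000, hold=0.0000 ⇒ V=0.0000 continue | (k=8,j=8): S=368.6605, K−S=0.0000, hold=0.0000 ⇒ V=0.0000 continue  boundary S*=74.7960
step 7: (k=7,j=0): S=50.1985, K−S=52.8615, hold=51.4540 ⇒ V=52.8615 exercise | (k=7,j=1): S=65.4861, K−S=37.5739, hold=36.1664 ⇒ V=37.5739 exercise | (k=7,j=2): S=85.4294, K−S=17.6306, hold=17.6985 ⇒ V=17.6985 continue | (k=7,j=3): S=111.4462, K−S=0.0000, hold=3.9726 ⇒ V=3.9726 continue | (k=7,j=4): S=145.3862, K−S=0.0000, hold=0.0000 ⇒ V=0.0000 continue | (k=7,j=5): S=189.6625, K−S=0.0000, hold=0.0000 ⇒ V=0.0000 continue | (k=7,j=6): S=247.4227, K−S=0.0000, hold=0.0000 ⇒ V=0.0000 continue | (k=7,j=7): S=322.7733, K−S=0.0000, hold=0.0000 ⇒ V=0.0000 continue  boundary S*=65.4861
step 6: (k=6,j=0): S=57.3350, K−S=45.7250, hold=44.3175 ⇒ V=45.7250 exercise | (k=6,j=1): S=74.7960, K−S=28.2640, hold=26.8913 ⇒ V=28.2640 exercise | (k=6,j=2): S=97.5745, K−S=5.4855, hold=10.4338 ⇒ V=10.4338 continue | (k=6,j=3): S=127.2900, K−S=0.0000, hold=1.8857 ⇒ V=1.8857 continue | (k=6,j=4): S=166.0552, K−S=0.0000, hold=0.0000 ⇒ V=0.0000 continue | (k=6,j=5): S=216.6259, K−S=0.0000, hold=0.0000 ⇒ V=0.0000 continue | (k=6,j=6): S=282.5977, K−S=0.0000, hold=0.0000 ⇒ V=0.0000 continue  boundary S*=74.7960
step 5: (k=5,j=0): S=65.4861, K−S=37.5739, hold=36.1664 ⇒ V=37.5739 exercise | (k=5,j=1): S=85.4294, K−S=17.6306, hold=18.7550 ⇒ V=18.7550 continue | (k=5,j=2): S=111.4462, K−S=0.0000, hold=5.9176 ⇒ V=5.9176 continue | (k=5,j=3): S=145.3862, K−S=0.0000, hold=0.8951 ⇒ V=0.8951 continue | (k=5,j=4): S=189.6625, K−S=0.0000, hold=0.0000 ⇒ V=0.0000 continue | (k=5,j=5): S=247.4227, K−S=0.0000, hold=0.0000 ⇒ V=0.0000 continue  boundary S*=65.4861
step 4: (k=4,j=0): S=74.7960, K−S=28.2640, hold=27.4318 ⇒ V=28.2640 exercise | (k=4,j=1): S=97.5745, K−S=5.4855, hold=11.9304 ⇒ V=11.9304 continue | (k=4,j=2): S=127.2900, K−S=0.0000, hold=3.2669 ⇒ V=3.2669 continue | (k=4,j=3): S=166.0552, K−S=0.0000, hold=0.4249 ⇒ V=0.4249 continue | (k=4,j=4): S=216.6259, K−S=0.0000, hold=0.0000 ⇒ V=0.0000 continue  boundary S*=74.7960
step 3: (k=3,j=0): S=85.4294, K−S=17.6306, hold=19.5208 ⇒ V=19.5208 continue | (k=3,j=1): S=111.4462, K−S=0.0000, hold=7.3347 ⇒ V=7.3347 continue | (k=3,j=2): S=145.3862, K−S=0.0000, hold=1.7682 ⇒ V=1.7682 continue | (k=3,j=3): S=189.6625, K−S=0.0000, hold=0.2017 ⇒ V=0.2017 continue  boundary S*=-
step 2: (k=2,j=0): S=97.5745, K−S=5.4855, hold=13.0190 ⇒ V=13.0190 continue | (k=2,j=1): S=127.2900, K−S=0.0000, hold=4.3864 ⇒ V=4.3864 continue | (k=2,j=2): S=166.0552, K−S=0.0000, hold=0.9425 ⇒ V=0.9425 continue  boundary S*=-
step 1: (k=1,j=0): S=111.4462, K−S=0.0000, hold=8.4242 ⇒ V=8.4242 continue | (k=1,j=1): S=145.3862, K−S=0.0000, hold=2.5644 ⇒ V=2.5644 continue  boundary S*=-
step 0: (k=0,j=0): S=127.2900, K−S=0.0000, hold=5.3109 ⇒ V=5.3109 continue  boundary S*=-

price = 5.3109
boundary = - - - - 74.7960 65.4861 74.7960 65.4861 74.7960
tree:
5.3109
8.4242 2.5644
13.0190 4.3864 0.9425
19.5208 7.3347 1.7682 0.2017
28.2640 11.9304 3.2669 0.4249 0.0000
37.5739 18.7550 5.9176 0.8951 0.0000 0.0000
45.7250 28.2640 10.4338 1.8857 0.0000 0.0000 0.0000
52.8615 37.5739 17.6985 3.9726 0.0000 0.0000 0.0000 0.0000
59.1097 45.7250 28.2640 8.3689 0.0000 0.0000 0.0000 0.0000 0.0000
64.5802 52.8615 37.5739 17.6306 0.0000 0.0000 0.0000 0.0000 0.0000 0.0000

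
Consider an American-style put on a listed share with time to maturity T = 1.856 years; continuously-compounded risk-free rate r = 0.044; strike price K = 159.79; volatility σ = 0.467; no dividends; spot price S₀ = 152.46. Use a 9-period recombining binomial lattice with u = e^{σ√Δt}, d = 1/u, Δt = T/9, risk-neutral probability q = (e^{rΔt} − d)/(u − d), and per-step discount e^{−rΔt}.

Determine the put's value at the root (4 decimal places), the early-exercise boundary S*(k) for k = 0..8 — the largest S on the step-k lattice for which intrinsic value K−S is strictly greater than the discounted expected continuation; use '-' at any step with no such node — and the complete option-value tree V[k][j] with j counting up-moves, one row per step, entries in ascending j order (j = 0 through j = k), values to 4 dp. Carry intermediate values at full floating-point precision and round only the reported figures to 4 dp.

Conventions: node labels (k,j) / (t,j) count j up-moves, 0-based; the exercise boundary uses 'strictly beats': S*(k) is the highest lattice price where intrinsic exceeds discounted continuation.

price = 37.3275
boundary = - - - 80.6956 65.2752 80.6956 65.2752 80.6956 99.7590
tree:
37.3275
49.3539 24.4107
63.4434 34.3307 13.6321
79.0944 46.9228 20.7138 5.8638
94.5148 62.0609 30.6626 9.8305 1.4779
106.9885 79.0944 43.9450 16.1912 2.8060 0.0000
117.0786 94.5148 60.4773 26.0453 5.3276 0.0000 0.0000
125.2405 106.9885 79.0944 40.5343 10.1152 0.0000 0.0000 0.0000
131.8427 117.0786 94.5148 60.0310 19.2053 0.0000 0.0000 0.0000 0.0000
137.1832 125.2405 106.9885 79.0944 36.4642 0.0000 0.0000 0.0000 0.0000 0.0000

Δt=0.20622, u=1.23624, d=0.80891, q=0.46851, disc=e^(-rΔt)=0.99097
k=9 terminal: V=max(K-S,0) → 137.1832 125.2405 106.9885 79.0944 36.4642 0.0000 0.0000 0.0000 0.0000 0.0000
k=8: j=0 S=27.9473 intr=131.8427 cont=130.3993 V=131.8427[EX]; j=1 S=42.7114 intr=117.0786 cont=115.6352 V=117.0786[EX]; j=2 S=65.2752 intr=94.5148 cont=93.0715 V=94.5148[EX]; j=3 S=99.7590 intr=60.0310 cont=58.5877 V=60.0310[EX]; j=4 S=152.4600 intr=7.3300 cont=19.2053 V=19.2053[hold]; j=5 S=233.0021 intr=0.0000 cont=0.0000 V=0.0000[hold]; j=6 S=356.0933 intr=0.0000 cont=0.0000 V=0.0000[hold]; j=7 S=544.2115 intr=0.0000 cont=0.0000 V=0.0000[hold]; j=8 S=831.7095 intr=0.0000 cont=0.0000 V=0.0000[hold]  S*(8)=99.7590
k=7: j=0 S=34.5495 intr=125.2405 cont=123.7971 V=125.2405[EX]; j=1 S=52.8015 intr=106.9885 cont=105.5452 V=106.9885[EX]; j=2 S=80.6956 intr=79.0944 cont=77.6510 V=79.0944[EX]; j=3 S=123.3258 intr=36.4642 cont=40.5343 V=40.5343[hold]; j=4 S=188.4768 intr=0.0000 cont=10.1152 V=10.1152[hold]; j=5 S=288.0460 intr=0.0000 cont=0.0000 V=0.0000[hold]; j=6 S=440.2159 intr=0.0000 cont=0.0000 V=0.0000[hold]; j=7 S=672.7748 intr=0.0000 cont=0.0000 V=0.0000[hold]  S*(7)=80.6956
k=6: j=0 S=42.7114 intr=117.0786 cont=115.6352 V=117.0786[EX]; j=1 S=65.2752 intr=94.5148 cont=93.0715 V=94.5148[EX]; j=2 S=99.7590 intr=60.0310 cont=60.4773 V=60.4773[hold]; j=3 S=152.4600 intr=7.3300 cont=26.0453 V=26.0453[hold]; j=4 S=233.0021 intr=0.0000 cont=5.3276 V=5.3276[hold]; j=5 S=356.0933 intr=0.0000 cont=0.0000 V=0.0000[hold]; j=6 S=544.2115 intr=0.0000 cont=0.0000 V=0.0000[hold]  S*(6)=65.2752
k=5: j=0 S=52.8015 intr=106.9885 cont=105.5452 V=106.9885[EX]; j=1 S=80.6956 intr=79.0944 cont=77.8582 V=79.0944[EX]; j=2 S=123.3258 intr=36.4642 cont=43.9450 V=43.9450[hold]; j=3 S=188.4768 intr=0.0000 cont=16.1912 V=16.1912[hold]; j=4 S=288.0460 intr=0.0000 cont=2.8060 V=2.8060[hold]; j=5 S=440.2159 intr=0.0000 cont=0.0000 V=0.0000[hold]  S*(5)=80.6956
k=4: j=0 S=65.2752 intr=94.5148 cont=93.0715 V=94.5148[EX]; j=1 S=99.7590 intr=60.0310 cont=62.0609 V=62.0609[hold]; j=2 S=152.4600 intr=7.3300 cont=30.6626 V=30.6626[hold]; j=3 S=233.0021 intr=0.0000 cont=9.8305 V=9.8305[hold]; j=4 S=356.0933 intr=0.0000 cont=1.4779 V=1.4779[hold]  S*(4)=65.2752
k=3: j=0 S=80.6956 intr=79.0944 cont=78.5934 V=79.0944[EX]; j=1 S=123.3258 intr=36.4642 cont=46.9228 V=46.9228[hold]; j=2 S=188.4768 intr=0.0000 cont=20.7138 V=20.7138[hold]; j=3 S=288.0460 intr=0.0000 cont=5.8638 V=5.8638[hold]  S*(3)=80.6956
k=2: j=0 S=99.7590 intr=60.0310 cont=63.4434 V=63.4434[hold]; j=1 S=152.4600 intr=7.3300 cont=34.3307 V=34.3307[hold]; j=2 S=233.0021 intr=0.0000 cont=13.6321 V=13.6321[hold]  S*(2)=-
k=1: j=0 S=123.3258 intr=36.4642 cont=49.3539 V=49.3539[hold]; j=1 S=188.4768 intr=0.0000 cont=24.4107 V=24.4107[hold]  S*(1)=-
k=0: j=0 S=152.4600 intr=7.3300 cont=37.3275 V=37.3275[hold]  S*(0)=-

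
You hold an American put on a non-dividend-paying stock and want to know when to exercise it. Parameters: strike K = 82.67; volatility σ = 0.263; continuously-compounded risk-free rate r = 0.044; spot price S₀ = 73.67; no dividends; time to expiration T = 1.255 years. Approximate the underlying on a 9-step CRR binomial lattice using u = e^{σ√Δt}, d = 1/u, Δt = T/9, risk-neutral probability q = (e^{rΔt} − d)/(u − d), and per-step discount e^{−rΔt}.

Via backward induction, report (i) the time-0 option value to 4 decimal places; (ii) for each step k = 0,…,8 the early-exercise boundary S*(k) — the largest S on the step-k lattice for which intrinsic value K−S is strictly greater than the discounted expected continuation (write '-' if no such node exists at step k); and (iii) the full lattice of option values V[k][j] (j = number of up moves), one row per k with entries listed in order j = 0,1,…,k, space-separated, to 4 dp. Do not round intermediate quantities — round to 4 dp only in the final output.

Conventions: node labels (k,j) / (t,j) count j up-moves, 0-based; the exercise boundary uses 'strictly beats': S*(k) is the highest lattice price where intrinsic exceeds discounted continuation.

price = 12.2731
boundary = - - 60.5322 54.8699 60.5322 54.8699 60.5322 66.7788 73.6700
tree:
12.2731
16.7402 8.0740
22.1378 11.6898 4.6526
27.8001 16.3853 7.2613 2.1698
32.9327 22.1378 10.9850 3.7250 0.6824
37.5852 27.8001 15.9830 6.2535 1.3092 0.0807
41.8025 32.9327 22.1378 10.1864 2.5013 0.1647 0.0000
45.6253 37.5852 27.8001 15.8912 4.7572 0.3359 0.0000 0.0000
49.0905 41.8025 32.9327 22.1378 9.0000 0.6852 0.0000 0.0000 0.0000
52.2316 45.6253 37.5852 27.8001 15.8912 1.3977 0.0000 0.0000 0.0000 0.0000

params: Δt=0.13944 u=1.10319 d=0.90646 q=0.50675 e^(-rΔt)=0.99388
t_9 payoffs: 52.2316 45.6253 37.5852 27.8001 15.8912 1.3977 0.0000 0.0000 0.0000 0.0000
t_8: node(8,0) S=33.5795 payoff=49.0905 vs cont=48.5849 → 49.0905 [stop]  node(8,1) S=40.8675 payoff=41.8025 vs cont=41.2968 → 41.8025 [stop]  node(8,2) S=49.7373 payoff=32.9327 vs cont=32.4270 → 32.9327 [stop]  node(8,3) S=60.5322 payoff=22.1378 vs cont=21.6321 → 22.1378 [stop]  node(8,4) S=73.6700 payoff=9.0000 vs cont=8.4943 → 9.0000 [stop]  node(8,5) S=89.6592 payoff=0.0000 vs cont=0.6852 → 0.6852 [wait]  node(8,6) S=109.1187 payoff=0.0000 vs cont=0.0000 → 0.0000 [wait]  node(8,7) S=132.8016 payoff=0.0000 vs cont=0.0000 → 0.0000 [wait]  node(8,8) S=161.6247 payoff=0.0000 vs cont=0.0000 → 0.0000 [wait]  ⇒ S*(8)=73.6700
t_7: node(7,0) S=37.0447 payoff=45.6253 vs cont=45.1197 → 45.6253 [stop]  node(7,1) S=45.0848 payoff=37.5852 vs cont=37.0795 → 37.5852 [stop]  node(7,2) S=54.8699 payoff=27.8001 vs cont=27.2944 → 27.8001 [stop]  node(7,3) S=66.7788 payoff=15.8912 vs cont=15.3855 → 15.8912 [stop]  node(7,4) S=81.2723 payoff=1.3977 vs cont=4.7572 → 4.7572 [wait]  node(7,5) S=98.9116 payoff=0.0000 vs cont=0.3359 → 0.3359 [wait]  node(7,6) S=120.3792 payoff=0.0000 vs cont=0.0000 → 0.0000 [wait]  node(7,7) S=146.5060 payoff=0.0000 vs cont=0.0000 → 0.0000 [wait]  ⇒ S*(7)=66.7788
t_6: node(6,0) S=40.8675 payoff=41.8025 vs cont=41.2968 → 41.8025 [stop]  node(6,1) S=49.7373 payoff=32.9327 vs cont=32.4270 → 32.9327 [stop]  node(6,2) S=60.5322 payoff=22.1378 vs cont=21.6321 → 22.1378 [stop]  node(6,3) S=73.6700 payoff=9.0000 vs cont=10.1864 → 10.1864 [wait]  node(6,4) S=89.6592 payoff=0.0000 vs cont=2.5013 → 2.5013 [wait]  node(6,5) S=109.1187 payoff=0.0000 vs cont=0.1647 → 0.1647 [wait]  node(6,6) S=132.8016 payoff=0.0000 vs cont=0.0000 → 0.0000 [wait]  ⇒ S*(6)=60.5322
t_5: node(5,0) S=45.0848 payoff=37.5852 vs cont=37.0795 → 37.5852 [stop]  node(5,1) S=54.8699 payoff=27.8001 vs cont=27.2944 → 27.8001 [stop]  node(5,2) S=66.7788 payoff=15.8912 vs cont=15.9830 → 15.9830 [wait]  node(5,3) S=81.2723 payoff=1.3977 vs cont=6.2535 → 6.2535 [wait]  node(5,4) S=98.9116 payoff=0.0000 vs cont=1.3092 → 1.3092 [wait]  node(5,5) S=120.3792 payoff=0.0000 vs cont=0.0807 → 0.0807 [wait]  ⇒ S*(5)=54.8699
t_4: node(4,0) S=49.7373 payoff=32.9327 vs cont=32.4270 → 32.9327 [stop]  node(4,1) S=60.5322 payoff=22.1378 vs cont=21.6784 → 22.1378 [stop]  node(4,2) S=73.6700 payoff=9.0000 vs cont=10.9850 → 10.9850 [wait]  node(4,3) S=89.6592 payoff=0.0000 vs cont=3.7250 → 3.7250 [wait]  node(4,4) S=109.1187 payoff=0.0000 vs cont=0.6824 → 0.6824 [wait]  ⇒ S*(4)=60.5322
t_3: node(3,0) S=54.8699 payoff=27.8001 vs cont=27.2944 → 27.8001 [stop]  node(3,1) S=66.7788 payoff=15.8912 vs cont=16.3853 → 16.3853 [wait]  node(3,2) S=81.2723 payoff=1.3977 vs cont=7.2613 → 7.2613 [wait]  node(3,3) S=98.9116 payoff=0.0000 vs cont=2.1698 → 2.1698 [wait]  ⇒ S*(3)=54.8699
t_2: node(2,0) S=60.5322 payoff=22.1378 vs cont=21.8810 → 22.1378 [stop]  node(2,1) S=73.6700 payoff=9.0000 vs cont=11.6898 → 11.6898 [wait]  node(2,2) S=89.6592 payoff=0.0000 vs cont=4.6526 → 4.6526 [wait]  ⇒ S*(2)=60.5322
t_1: node(1,0) S=66.7788 payoff=15.8912 vs cont=16.7402 → 16.7402 [wait]  node(1,1) S=81.2723 payoff=1.3977 vs cont=8.0740 → 8.0740 [wait]  ⇒ S*(1)=-
t_0: node(0,0) S=73.6700 payoff=9.0000 vs cont=12.2731 → 12.2731 [wait]  ⇒ S*(0)=-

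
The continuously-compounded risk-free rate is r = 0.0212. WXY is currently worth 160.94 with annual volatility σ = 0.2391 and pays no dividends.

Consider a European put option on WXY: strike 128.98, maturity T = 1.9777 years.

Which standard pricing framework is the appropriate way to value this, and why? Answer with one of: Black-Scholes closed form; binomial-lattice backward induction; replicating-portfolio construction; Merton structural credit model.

Key observation: a European-exercise option on WXY struck at 128.98 — a GBM underlying with constant parameters — admits an analytic price: the data contain no early exercise, no discrete tree, no debt structure.

framework: Black-Scholes closed form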